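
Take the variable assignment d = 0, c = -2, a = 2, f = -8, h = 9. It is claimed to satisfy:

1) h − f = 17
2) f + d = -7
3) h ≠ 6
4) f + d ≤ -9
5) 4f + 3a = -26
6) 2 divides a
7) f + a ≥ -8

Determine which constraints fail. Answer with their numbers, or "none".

The assignment fails constraints 2 and 4.

1) h − f = 9 − (-8) = 17 — OK.
2) f + d = -8 + 0 = -8, not -7 — violated.
3) h = 9, and 9 ≠ 6 — OK.
4) f + d = -8 + 0 = -8; -8 > -9, bound -9 not met — violated.
5) 4f + 3a = 4(-8) + 3(2) = -26 — OK.
6) 2 / 2 = 1, so 2 divides 2 — OK.
7) f + a = -8 + 2 = -6; -6 ≥ -8 — OK.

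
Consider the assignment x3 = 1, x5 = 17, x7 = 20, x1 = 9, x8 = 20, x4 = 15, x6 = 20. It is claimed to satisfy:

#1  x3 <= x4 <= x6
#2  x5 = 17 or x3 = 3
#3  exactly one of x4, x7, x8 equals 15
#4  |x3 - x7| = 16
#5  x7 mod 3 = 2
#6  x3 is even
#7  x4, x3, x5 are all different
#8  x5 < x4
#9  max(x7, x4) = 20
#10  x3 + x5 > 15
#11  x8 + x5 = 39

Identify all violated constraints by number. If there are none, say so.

Violated: 4, 6, 8, and 11.

#1 values 1 <= 15 <= 20 — OK.
#2 x5 = 17 = 17 (first disjunct) — OK.
#3 x4=15, x7=20, x8=20; 1 of them equals 15 — OK.
#4 |1 - 20| = 19, not 16 — violated.
#5 20 mod 3 = 2 — OK.
#6 x3 = 1 is odd — violated.
#7 values 15, 1, 17 are pairwise distinct — OK.
#8 x5 = 17, x4 = 15; 17 ≥ 15 (want <) — violated.
#9 max(20, 15) = 20 — OK.
#10 x3 + x5 = 1 + 17 = 18; 18 > 15 — OK.
#11 x8 + x5 = 20 + 17 = 37, not 39 — violated.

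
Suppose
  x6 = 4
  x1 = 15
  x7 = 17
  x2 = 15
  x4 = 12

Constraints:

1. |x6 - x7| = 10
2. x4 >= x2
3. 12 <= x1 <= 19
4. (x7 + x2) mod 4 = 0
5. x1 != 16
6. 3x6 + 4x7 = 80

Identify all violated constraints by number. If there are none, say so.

1. |4 - 17| = 13, not 10  ✗
2. x4 = 12, x2 = 15; 12 < 15 (want ≥)  ✗
3. x1 = 15 lies in [12, 19]  ✓
4. x7 + x2 = 32; 32 mod 4 = 0  ✓
5. x1 = 15, and 15 ≠ 16  ✓
6. 3x6 + 4x7 = 3(4) + 4(17) = 80  ✓

Constraints 1 and 2 do not hold.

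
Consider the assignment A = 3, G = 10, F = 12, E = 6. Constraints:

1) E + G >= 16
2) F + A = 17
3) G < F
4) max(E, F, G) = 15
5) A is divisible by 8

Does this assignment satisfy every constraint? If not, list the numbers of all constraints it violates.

The assignment fails constraints 2, 4, and 5.

1) E + G = 6 + 10 = 16; 16 ≥ 16 — satisfied.
2) F + A = 12 + 3 = 15, not 17 — violated.
3) G = 10, F = 12; 10 < 12 — satisfied.
4) max(6, 12, 10) = 12, not 15 — violated.
5) 3 = 8*0 + 3, so 8 does not divide 3 — violated.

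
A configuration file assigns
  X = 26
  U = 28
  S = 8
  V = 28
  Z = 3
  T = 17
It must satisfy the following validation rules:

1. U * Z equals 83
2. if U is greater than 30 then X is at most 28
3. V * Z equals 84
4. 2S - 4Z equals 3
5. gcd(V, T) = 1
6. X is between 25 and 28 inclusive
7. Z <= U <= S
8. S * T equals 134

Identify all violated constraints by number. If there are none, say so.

1. U * Z = 28 * 3 = 84, not 83 — violated.
2. U = 28, not > 30; antecedent false, conditional vacuously true — OK.
3. V * Z = 28 * 3 = 84 — OK.
4. 2S - 4Z = 2(8) - 4(3) = 4, not 3 — violated.
5. gcd(28, 17) = 1 — OK.
6. X = 26 lies in [25, 28] — OK.
7. values 3, 28, 8; U = 28 is not <= S = 8 — violated.
8. S * T = 8 * 17 = 136, not 134 — violated.

Constraints 1, 4, 7, and 8 are violated.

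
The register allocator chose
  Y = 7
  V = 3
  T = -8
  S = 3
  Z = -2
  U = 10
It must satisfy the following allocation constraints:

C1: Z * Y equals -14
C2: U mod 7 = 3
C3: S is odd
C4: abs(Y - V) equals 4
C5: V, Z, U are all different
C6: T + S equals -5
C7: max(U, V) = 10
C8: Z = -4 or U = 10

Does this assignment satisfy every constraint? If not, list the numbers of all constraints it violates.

The assignment satisfies every constraint.

C1: Z * Y = -2 * 7 = -14 — holds.
C2: 10 mod 7 = 3 — holds.
C3: S = 3 is odd — holds.
C4: abs(7 - 3) = 4 — holds.
C5: values 3, -2, 10 are pairwise distinct — holds.
C6: T + S = -8 + 3 = -5 — holds.
C7: max(10, 3) = 10 — holds.
C8: Z = -2 ≠ -4, but U = 10 = 10 (second disjunct) — holds.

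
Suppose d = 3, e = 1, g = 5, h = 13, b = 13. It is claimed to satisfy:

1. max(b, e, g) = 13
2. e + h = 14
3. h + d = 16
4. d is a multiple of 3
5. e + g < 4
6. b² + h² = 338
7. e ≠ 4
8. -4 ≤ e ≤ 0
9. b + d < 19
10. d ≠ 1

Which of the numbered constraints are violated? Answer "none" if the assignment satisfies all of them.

1. max(13, 1, 5) = 13 — satisfied.
2. e + h = 1 + 13 = 14 — satisfied.
3. h + d = 13 + 3 = 16 — satisfied.
4. 3 / 3 = 1, so 3 divides 3 — satisfied.
5. e + g = 1 + 5 = 6; 6 ≥ 4, bound 4 not met — violated.
6. b² + h² = 13² + 13² = 169 + 169 = 338 — satisfied.
7. e = 1, and 1 ≠ 4 — satisfied.
8. e = 1 is outside [-4, 0] — violated.
9. b + d = 13 + 3 = 16; 16 < 19 — satisfied.
10. d = 3, and 3 ≠ 1 — satisfied.

The assignment fails constraints 5 and 8.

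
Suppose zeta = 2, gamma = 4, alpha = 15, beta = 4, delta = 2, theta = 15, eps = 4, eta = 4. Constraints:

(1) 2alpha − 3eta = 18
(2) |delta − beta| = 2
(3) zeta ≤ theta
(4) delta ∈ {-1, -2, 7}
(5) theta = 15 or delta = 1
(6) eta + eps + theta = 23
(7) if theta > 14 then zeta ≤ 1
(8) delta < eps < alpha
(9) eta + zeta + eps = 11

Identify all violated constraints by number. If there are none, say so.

(1) 2alpha − 3eta = 2(15) − 3(4) = 18 — holds.
(2) |2 − 4| = 2 — holds.
(3) zeta = 2, theta = 15; 2 ≤ 15 — holds.
(4) delta = 2 is not in {-1, -2, 7} — fails.
(5) theta = 15 = 15 (first disjunct) — holds.
(6) eta + eps + theta = 4 + 4 + 15 = 23 — holds.
(7) theta = 15 > 14, so we need zeta ≤ 1; but zeta = 2 > 1 — fails.
(8) values 2 < 4 < 15 — holds.
(9) eta + zeta + eps = 4 + 2 + 4 = 10, not 11 — fails.

The assignment fails constraints 4, 7, and 9.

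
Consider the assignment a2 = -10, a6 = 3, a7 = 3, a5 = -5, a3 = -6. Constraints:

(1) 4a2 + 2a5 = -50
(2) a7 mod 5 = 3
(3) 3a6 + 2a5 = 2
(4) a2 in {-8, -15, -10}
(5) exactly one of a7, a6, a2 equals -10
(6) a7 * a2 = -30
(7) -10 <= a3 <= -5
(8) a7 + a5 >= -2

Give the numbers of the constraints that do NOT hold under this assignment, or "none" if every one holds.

(1) 4a2 + 2a5 = 4(-10) + 2(-5) = -50  OK
(2) 3 mod 5 = 3  OK
(3) 3a6 + 2a5 = 3(3) + 2(-5) = -1, not 2  FAIL
(4) a2 = -10 is in {-8, -15, -10}  OK
(5) a7=3, a6=3, a2=-10; 1 of them equals -10  OK
(6) a7 * a2 = 3 * (-10) = -30  OK
(7) a3 = -6 lies in [-10, -5]  OK
(8) a7 + a5 = 3 + (-5) = -2; -2 ≥ -2  OK

Constraint 3 is violated.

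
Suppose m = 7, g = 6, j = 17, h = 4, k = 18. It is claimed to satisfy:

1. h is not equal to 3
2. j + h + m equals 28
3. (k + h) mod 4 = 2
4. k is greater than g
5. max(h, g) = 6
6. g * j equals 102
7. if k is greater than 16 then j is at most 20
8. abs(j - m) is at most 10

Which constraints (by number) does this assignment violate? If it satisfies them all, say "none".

Yes — all constraints hold.

1. h = 4, and 4 ≠ 3 — satisfied.
2. j + h + m = 17 + 4 + 7 = 28 — satisfied.
3. k + h = 22; 22 mod 4 = 2 — satisfied.
4. k = 18, g = 6; 18 > 6 — satisfied.
5. max(4, 6) = 6 — satisfied.
6. g * j = 6 * 17 = 102 — satisfied.
7. k = 18 > 16, so we need j ≤ 20; j = 17 ≤ 20 — satisfied.
8. abs(17 - 7) = 10; 10 ≤ 10 — satisfied.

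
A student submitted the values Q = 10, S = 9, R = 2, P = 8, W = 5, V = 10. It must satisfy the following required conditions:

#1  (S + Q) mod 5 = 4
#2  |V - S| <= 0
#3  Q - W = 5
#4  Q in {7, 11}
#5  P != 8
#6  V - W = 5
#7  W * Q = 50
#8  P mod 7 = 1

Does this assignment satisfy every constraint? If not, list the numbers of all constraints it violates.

No — constraints 2, 4, and 5 are not satisfied.

#1 S + Q = 19; 19 mod 5 = 4 — holds.
#2 |10 - 9| = 1; 1 > 0, exceeds bound 0 — fails.
#3 Q - W = 10 - 5 = 5 — holds.
#4 Q = 10 is not in {7, 11} — fails.
#5 P = 8, but 8 is required to differ — fails.
#6 V - W = 10 - 5 = 5 — holds.
#7 W * Q = 5 * 10 = 50 — holds.
#8 8 mod 7 = 1 — holds.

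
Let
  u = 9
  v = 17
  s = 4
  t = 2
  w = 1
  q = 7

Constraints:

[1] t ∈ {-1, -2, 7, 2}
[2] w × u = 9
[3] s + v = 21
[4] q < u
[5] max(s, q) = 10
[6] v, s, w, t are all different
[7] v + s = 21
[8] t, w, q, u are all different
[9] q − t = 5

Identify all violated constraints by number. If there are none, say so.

[1] t = 2 is in {-1, -2, 7, 2} — holds.
[2] w × u = 1 × 9 = 9 — holds.
[3] s + v = 4 + 17 = 21 — holds.
[4] q = 7, u = 9; 7 < 9 — holds.
[5] max(4, 7) = 7, not 10 — does not hold.
[6] values 17, 4, 1, 2 are pairwise distinct — holds.
[7] v + s = 17 + 4 = 21 — holds.
[8] values 2, 1, 7, 9 are pairwise distinct — holds.
[9] q − t = 7 − 2 = 5 — holds.

Violated: 5.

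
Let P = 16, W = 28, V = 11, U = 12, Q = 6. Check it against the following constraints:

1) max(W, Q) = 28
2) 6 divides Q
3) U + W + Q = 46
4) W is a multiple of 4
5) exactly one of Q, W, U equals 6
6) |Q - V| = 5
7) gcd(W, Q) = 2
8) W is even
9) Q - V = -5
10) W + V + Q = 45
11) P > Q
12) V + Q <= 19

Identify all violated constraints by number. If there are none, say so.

No violations.

1) max(28, 6) = 28 — holds.
2) 6 / 6 = 1, so 6 divides 6 — holds.
3) U + W + Q = 12 + 28 + 6 = 46 — holds.
4) 28 / 4 = 7, so 4 divides 28 — holds.
5) Q=6, W=28, U=12; 1 of them equals 6 — holds.
6) |6 - 11| = 5 — holds.
7) gcd(28, 6) = 2 — holds.
8) W = 28 is even — holds.
9) Q - V = 6 - 11 = -5 — holds.
10) W + V + Q = 28 + 11 + 6 = 45 — holds.
11) P = 16, Q = 6; 16 > 6 — holds.
12) V + Q = 11 + 6 = 17; 17 ≤ 19 — holds.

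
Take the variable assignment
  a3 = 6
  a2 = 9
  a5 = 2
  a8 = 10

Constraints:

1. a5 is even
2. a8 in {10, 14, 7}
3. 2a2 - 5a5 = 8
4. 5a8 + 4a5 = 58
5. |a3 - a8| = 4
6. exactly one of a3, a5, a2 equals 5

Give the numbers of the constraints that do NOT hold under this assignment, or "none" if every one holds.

No — constraint 6 is not satisfied.

1. a5 = 2 is even  yes
2. a8 = 10 is in {10, 14, 7}  yes
3. 2a2 - 5a5 = 2(9) - 5(2) = 8  yes
4. 5a8 + 4a5 = 5(10) + 4(2) = 58  yes
5. |6 - 10| = 4  yes
6. a3=6, a5=2, a2=9; 0 of them equal 5, not exactly one  no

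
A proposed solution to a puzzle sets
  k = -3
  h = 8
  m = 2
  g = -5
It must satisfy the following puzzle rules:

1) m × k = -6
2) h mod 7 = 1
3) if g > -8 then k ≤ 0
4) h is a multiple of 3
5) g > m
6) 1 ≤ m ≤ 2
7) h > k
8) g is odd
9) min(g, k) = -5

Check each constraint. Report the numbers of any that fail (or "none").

1) m × k = 2 × (-3) = -6  ✔
2) 8 mod 7 = 1  ✔
3) g = -5 > -8, so we need k ≤ 0; k = -3 ≤ 0  ✔
4) 8 = 3×2 + 2, so 3 does not divide 8  ✘
5) g = -5, m = 2; -5 ≤ 2 (want >)  ✘
6) m = 2 lies in [1, 2]  ✔
7) h = 8, k = -3; 8 > -3  ✔
8) g = -5 is odd  ✔
9) min(-5, -3) = -5  ✔

No — constraints 4 and 5 are not satisfied.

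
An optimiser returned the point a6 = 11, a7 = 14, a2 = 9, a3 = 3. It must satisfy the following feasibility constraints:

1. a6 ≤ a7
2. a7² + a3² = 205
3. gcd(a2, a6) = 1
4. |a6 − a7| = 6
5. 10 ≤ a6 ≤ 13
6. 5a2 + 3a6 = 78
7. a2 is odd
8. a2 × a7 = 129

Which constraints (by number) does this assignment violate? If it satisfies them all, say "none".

1. a6 = 11, a7 = 14; 11 ≤ 14 — OK.
2. a7² + a3² = 14² + 3² = 196 + 9 = 205 — OK.
3. gcd(9, 11) = 1 — OK.
4. |11 − 14| = 3, not 6 — violated.
5. a6 = 11 lies in [10, 13] — OK.
6. 5a2 + 3a6 = 5(9) + 3(11) = 78 — OK.
7. a2 = 9 is odd — OK.
8. a2 × a7 = 9 × 14 = 126, not 129 — violated.

Constraints 4, 8 are violated.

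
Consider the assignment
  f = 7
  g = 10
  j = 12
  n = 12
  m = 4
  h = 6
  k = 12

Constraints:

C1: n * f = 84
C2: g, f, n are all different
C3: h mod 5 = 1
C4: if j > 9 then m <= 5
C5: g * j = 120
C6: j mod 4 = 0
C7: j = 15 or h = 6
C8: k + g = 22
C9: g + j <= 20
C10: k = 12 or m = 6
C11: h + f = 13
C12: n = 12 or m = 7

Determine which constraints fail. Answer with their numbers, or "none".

C1: n * f = 12 * 7 = 84 — satisfied.
C2: values 10, 7, 12 are pairwise distinct — satisfied.
C3: 6 mod 5 = 1 — satisfied.
C4: j = 12 > 9, so we need m ≤ 5; m = 4 ≤ 5 — satisfied.
C5: g * j = 10 * 12 = 120 — satisfied.
C6: 12 mod 4 = 0 — satisfied.
C7: j = 12 ≠ 15, but h = 6 = 6 (second disjunct) — satisfied.
C8: k + g = 12 + 10 = 22 — satisfied.
C9: g + j = 10 + 12 = 22; 22 > 20, bound 20 not met — violated.
C10: k = 12 = 12 (first disjunct) — satisfied.
C11: h + f = 6 + 7 = 13 — satisfied.
C12: n = 12 = 12 (first disjunct) — satisfied.

Constraint 9 is violated.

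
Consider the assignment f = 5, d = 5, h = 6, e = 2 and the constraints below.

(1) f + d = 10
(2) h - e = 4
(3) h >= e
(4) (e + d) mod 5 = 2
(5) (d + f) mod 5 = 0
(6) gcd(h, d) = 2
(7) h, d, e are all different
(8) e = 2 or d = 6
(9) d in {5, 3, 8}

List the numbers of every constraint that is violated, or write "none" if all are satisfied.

Violated: 6.

(1) f + d = 5 + 5 = 10 — holds.
(2) h - e = 6 - 2 = 4 — holds.
(3) h = 6, e = 2; 6 ≥ 2 — holds.
(4) e + d = 7; 7 mod 5 = 2 — holds.
(5) d + f = 10; 10 mod 5 = 0 — holds.
(6) gcd(6, 5) = 1, not 2 — fails.
(7) values 6, 5, 2 are pairwise distinct — holds.
(8) e = 2 = 2 (first disjunct) — holds.
(9) d = 5 is in {5, 3, 8} — holds.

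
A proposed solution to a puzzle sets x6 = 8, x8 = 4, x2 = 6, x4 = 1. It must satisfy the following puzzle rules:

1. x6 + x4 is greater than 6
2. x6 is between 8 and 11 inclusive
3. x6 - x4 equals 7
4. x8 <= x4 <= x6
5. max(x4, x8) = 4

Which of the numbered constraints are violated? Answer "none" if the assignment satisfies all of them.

1. x6 + x4 = 8 + 1 = 9; 9 > 6 — OK.
2. x6 = 8 lies in [8, 11] — OK.
3. x6 - x4 = 8 - 1 = 7 — OK.
4. values 4, 1, 8; x8 = 4 is not <= x4 = 1 — violated.
5. max(1, 4) = 4 — OK.

Constraint 4 does not hold.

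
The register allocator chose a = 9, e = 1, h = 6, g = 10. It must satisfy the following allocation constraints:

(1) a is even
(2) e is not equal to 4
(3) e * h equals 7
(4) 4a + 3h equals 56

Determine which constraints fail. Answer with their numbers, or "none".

Constraints 1, 3, and 4 do not hold.

(1) a = 9 is odd — violated.
(2) e = 1, and 1 ≠ 4 — satisfied.
(3) e * h = 1 * 6 = 6, not 7 — violated.
(4) 4a + 3h = 4(9) + 3(6) = 54, not 56 — violated.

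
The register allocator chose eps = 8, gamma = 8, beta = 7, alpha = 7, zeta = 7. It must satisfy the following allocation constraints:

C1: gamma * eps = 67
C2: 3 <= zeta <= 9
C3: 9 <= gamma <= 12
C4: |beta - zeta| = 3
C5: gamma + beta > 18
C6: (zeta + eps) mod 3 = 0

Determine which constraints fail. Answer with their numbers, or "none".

C1: gamma * eps = 8 * 8 = 64, not 67 — fails.
C2: zeta = 7 lies in [3, 9] — holds.
C3: gamma = 8 is outside [9, 12] — fails.
C4: |7 - 7| = 0, not 3 — fails.
C5: gamma + beta = 8 + 7 = 15; 15 ≤ 18, bound 18 not met — fails.
C6: zeta + eps = 15; 15 mod 3 = 0 — holds.

No — constraints 1, 3, 4, 5 are not satisfied.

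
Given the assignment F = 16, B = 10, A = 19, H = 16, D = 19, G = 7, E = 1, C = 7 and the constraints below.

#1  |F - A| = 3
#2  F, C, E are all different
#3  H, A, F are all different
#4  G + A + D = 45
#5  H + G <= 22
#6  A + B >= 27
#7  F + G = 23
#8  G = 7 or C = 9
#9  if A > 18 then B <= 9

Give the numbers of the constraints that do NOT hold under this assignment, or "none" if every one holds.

No — constraints 3, 5, and 9 are not satisfied.

#1 |16 - 19| = 3  holds
#2 values 16, 7, 1 are pairwise distinct  holds
#3 H = F = 16, not all different  fails
#4 G + A + D = 7 + 19 + 19 = 45  holds
#5 H + G = 16 + 7 = 23; 23 > 22, bound 22 not met  fails
#6 A + B = 19 + 10 = 29; 29 ≥ 27  holds
#7 F + G = 16 + 7 = 23  holds
#8 G = 7 = 7 (first disjunct)  holds
#9 A = 19 > 18, so we need B ≤ 9; but B = 10 > 9  fails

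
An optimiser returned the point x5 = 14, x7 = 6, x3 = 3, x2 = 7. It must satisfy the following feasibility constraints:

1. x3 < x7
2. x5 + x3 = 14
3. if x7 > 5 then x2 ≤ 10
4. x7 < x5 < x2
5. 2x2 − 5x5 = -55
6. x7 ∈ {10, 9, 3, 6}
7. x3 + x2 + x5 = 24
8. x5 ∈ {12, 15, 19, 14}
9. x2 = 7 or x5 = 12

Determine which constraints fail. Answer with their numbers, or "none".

1. x3 = 3, x7 = 6; 3 < 6 — OK.
2. x5 + x3 = 14 + 3 = 17, not 14 — violated.
3. x7 = 6 > 5, so we need x2 ≤ 10; x2 = 7 ≤ 10 — OK.
4. values 6, 14, 7; x5 = 14 is not < x2 = 7 — violated.
5. 2x2 − 5x5 = 2(7) − 5(14) = -56, not -55 — violated.
6. x7 = 6 is in {10, 9, 3, 6} — OK.
7. x3 + x2 + x5 = 3 + 7 + 14 = 24 — OK.
8. x5 = 14 is in {12, 15, 19, 14} — OK.
9. x2 = 7 = 7 (first disjunct) — OK.

Constraints 2, 4, and 5 are violated.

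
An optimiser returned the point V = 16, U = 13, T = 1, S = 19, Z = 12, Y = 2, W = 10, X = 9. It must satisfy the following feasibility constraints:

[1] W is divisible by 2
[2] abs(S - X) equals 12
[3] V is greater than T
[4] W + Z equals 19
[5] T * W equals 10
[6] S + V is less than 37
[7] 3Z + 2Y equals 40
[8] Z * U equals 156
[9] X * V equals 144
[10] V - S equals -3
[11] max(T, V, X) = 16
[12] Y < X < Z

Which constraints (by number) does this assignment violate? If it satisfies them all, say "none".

The assignment fails constraints 2 and 4.

[1] 10 / 2 = 5, so 2 divides 10  ✓
[2] abs(19 - 9) = 10, not 12  ✗
[3] V = 16, T = 1; 16 > 1  ✓
[4] W + Z = 10 + 12 = 22, not 19  ✗
[5] T * W = 1 * 10 = 10  ✓
[6] S + V = 19 + 16 = 35; 35 < 37  ✓
[7] 3Z + 2Y = 3(12) + 2(2) = 40  ✓
[8] Z * U = 12 * 13 = 156  ✓
[9] X * V = 9 * 16 = 144  ✓
[10] V - S = 16 - 19 = -3  ✓
[11] max(1, 16, 9) = 16  ✓
[12] values 2 < 9 < 12  ✓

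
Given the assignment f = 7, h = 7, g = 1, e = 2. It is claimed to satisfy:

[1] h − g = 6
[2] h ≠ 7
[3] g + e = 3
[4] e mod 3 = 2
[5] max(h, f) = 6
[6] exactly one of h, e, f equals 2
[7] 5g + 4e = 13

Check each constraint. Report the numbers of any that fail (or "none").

[1] h − g = 7 − 1 = 6 — OK.
[2] h = 7, but 7 is required to differ — violated.
[3] g + e = 1 + 2 = 3 — OK.
[4] 2 mod 3 = 2 — OK.
[5] max(7, 7) = 7, not 6 — violated.
[6] h=7, e=2, f=7; 1 of them equals 2 — OK.
[7] 5g + 4e = 5(1) + 4(2) = 13 — OK.

Constraints 2, 5 are violated.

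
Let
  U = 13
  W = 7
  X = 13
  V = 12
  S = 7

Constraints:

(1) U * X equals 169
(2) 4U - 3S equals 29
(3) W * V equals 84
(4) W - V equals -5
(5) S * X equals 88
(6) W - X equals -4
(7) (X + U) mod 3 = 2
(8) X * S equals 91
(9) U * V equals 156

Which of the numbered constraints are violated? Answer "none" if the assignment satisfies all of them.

(1) U * X = 13 * 13 = 169  ✓
(2) 4U - 3S = 4(13) - 3(7) = 31, not 29  ✗
(3) W * V = 7 * 12 = 84  ✓
(4) W - V = 7 - 12 = -5  ✓
(5) S * X = 7 * 13 = 91, not 88  ✗
(6) W - X = 7 - 13 = -6, not -4  ✗
(7) X + U = 26; 26 mod 3 = 2  ✓
(8) X * S = 13 * 7 = 91  ✓
(9) U * V = 13 * 12 = 156  ✓

No — constraints 2, 5, and 6 are not satisfied.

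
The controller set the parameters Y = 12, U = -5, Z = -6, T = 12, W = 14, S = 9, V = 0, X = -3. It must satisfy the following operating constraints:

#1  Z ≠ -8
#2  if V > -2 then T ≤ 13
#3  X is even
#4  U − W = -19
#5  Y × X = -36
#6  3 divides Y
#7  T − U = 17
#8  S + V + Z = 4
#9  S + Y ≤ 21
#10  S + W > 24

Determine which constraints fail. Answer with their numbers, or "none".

Constraints 3, 8, 10 are violated.

#1 Z = -6, and -6 ≠ -8  true
#2 V = 0 > -2, so we need T ≤ 13; T = 12 ≤ 13  true
#3 X = -3 is odd  false
#4 U − W = -5 − 14 = -19  true
#5 Y × X = 12 × (-3) = -36  true
#6 12 / 3 = 4, so 3 divides 12  true
#7 T − U = 12 − (-5) = 17  true
#8 S + V + Z = 9 + 0 + (-6) = 3, not 4  false
#9 S + Y = 9 + 12 = 21; 21 ≤ 21  true
#10 S + W = 9 + 14 = 23; 23 ≤ 24, bound 24 not met  false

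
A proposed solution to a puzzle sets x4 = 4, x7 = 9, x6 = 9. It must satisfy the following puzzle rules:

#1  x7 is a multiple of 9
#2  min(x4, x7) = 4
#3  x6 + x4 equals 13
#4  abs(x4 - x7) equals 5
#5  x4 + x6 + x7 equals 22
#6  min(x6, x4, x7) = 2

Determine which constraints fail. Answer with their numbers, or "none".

#1 9 / 9 = 1, so 9 divides 9 — holds.
#2 min(4, 9) = 4 — holds.
#3 x6 + x4 = 9 + 4 = 13 — holds.
#4 abs(4 - 9) = 5 — holds.
#5 x4 + x6 + x7 = 4 + 9 + 9 = 22 — holds.
#6 min(9, 4, 9) = 4, not 2 — fails.

Constraint 6 does not hold.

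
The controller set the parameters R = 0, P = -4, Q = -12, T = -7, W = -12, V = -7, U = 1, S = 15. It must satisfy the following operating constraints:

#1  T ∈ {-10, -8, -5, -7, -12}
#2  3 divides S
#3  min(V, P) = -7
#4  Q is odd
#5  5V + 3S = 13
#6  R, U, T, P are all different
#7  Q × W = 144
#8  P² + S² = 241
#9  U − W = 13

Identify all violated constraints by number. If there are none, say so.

#1 T = -7 is in {-10, -8, -5, -7, -12} — satisfied.
#2 15 / 3 = 5, so 3 divides 15 — satisfied.
#3 min(-7, -4) = -7 — satisfied.
#4 Q = -12 is even — violated.
#5 5V + 3S = 5(-7) + 3(15) = 10, not 13 — violated.
#6 values 0, 1, -7, -4 are pairwise distinct — satisfied.
#7 Q × W = -12 × (-12) = 144 — satisfied.
#8 P² + S² = (-4)² + 15² = 16 + 225 = 241 — satisfied.
#9 U − W = 1 − (-12) = 13 — satisfied.

The assignment fails constraints 4, 5.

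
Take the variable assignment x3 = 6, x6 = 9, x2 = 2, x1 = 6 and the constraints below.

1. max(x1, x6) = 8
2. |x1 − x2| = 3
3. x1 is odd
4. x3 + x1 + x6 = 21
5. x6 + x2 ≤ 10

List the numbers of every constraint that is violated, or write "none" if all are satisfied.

Violated: 1, 2, 3, 5.

1. max(6, 9) = 9, not 8 — violated.
2. |6 − 2| = 4, not 3 — violated.
3. x1 = 6 is even — violated.
4. x3 + x1 + x6 = 6 + 6 + 9 = 21 — OK.
5. x6 + x2 = 9 + 2 = 11; 11 > 10, bound 10 not met — violated.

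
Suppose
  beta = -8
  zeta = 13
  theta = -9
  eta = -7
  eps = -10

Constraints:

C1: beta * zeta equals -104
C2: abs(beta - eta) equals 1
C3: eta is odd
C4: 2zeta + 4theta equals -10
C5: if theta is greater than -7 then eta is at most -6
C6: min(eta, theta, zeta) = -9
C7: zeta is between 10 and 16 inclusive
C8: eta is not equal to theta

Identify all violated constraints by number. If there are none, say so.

All constraints are satisfied.

C1: beta * zeta = -8 * 13 = -104 — holds.
C2: abs(-8 - (-7)) = 1 — holds.
C3: eta = -7 is odd — holds.
C4: 2zeta + 4theta = 2(13) + 4(-9) = -10 — holds.
C5: theta = -9, not > -7; antecedent false, conditional vacuously true — holds.
C6: min(-7, -9, 13) = -9 — holds.
C7: zeta = 13 lies in [10, 16] — holds.
C8: eta = -7, theta = -9; distinct — holds.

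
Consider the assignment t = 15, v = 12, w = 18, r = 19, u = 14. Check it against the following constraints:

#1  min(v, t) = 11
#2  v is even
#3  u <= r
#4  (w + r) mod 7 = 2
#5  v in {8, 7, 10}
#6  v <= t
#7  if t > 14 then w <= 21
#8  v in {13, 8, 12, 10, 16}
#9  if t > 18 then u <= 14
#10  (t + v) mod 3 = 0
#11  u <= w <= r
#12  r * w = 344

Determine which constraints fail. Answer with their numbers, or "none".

The assignment fails constraints 1, 5, and 12.

#1 min(12, 15) = 12, not 11 — violated.
#2 v = 12 is even — OK.
#3 u = 14, r = 19; 14 ≤ 19 — OK.
#4 w + r = 37; 37 mod 7 = 2 — OK.
#5 v = 12 is not in {8, 7, 10} — violated.
#6 v = 12, t = 15; 12 ≤ 15 — OK.
#7 t = 15 > 14, so we need w ≤ 21; w = 18 ≤ 21 — OK.
#8 v = 12 is in {13, 8, 12, 10, 16} — OK.
#9 t = 15, not > 18; antecedent false, conditional vacuously true — OK.
#10 t + v = 27; 27 mod 3 = 0 — OK.
#11 values 14 <= 18 <= 19 — OK.
#12 r * w = 19 * 18 = 342, not 344 — violated.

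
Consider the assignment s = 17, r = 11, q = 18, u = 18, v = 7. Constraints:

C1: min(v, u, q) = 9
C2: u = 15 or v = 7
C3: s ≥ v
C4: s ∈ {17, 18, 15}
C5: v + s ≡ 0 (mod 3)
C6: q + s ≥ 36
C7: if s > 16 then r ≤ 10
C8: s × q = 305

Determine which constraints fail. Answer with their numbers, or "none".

Violated: 1, 6, 7, 8.

C1: min(7, 18, 18) = 7, not 9 — violated.
C2: u = 18 ≠ 15, but v = 7 = 7 (second disjunct) — satisfied.
C3: s = 17, v = 7; 17 ≥ 7 — satisfied.
C4: s = 17 is in {17, 18, 15} — satisfied.
C5: v + s = 24; 24 mod 3 = 0 — satisfied.
C6: q + s = 18 + 17 = 35; 35 < 36, bound 36 not met — violated.
C7: s = 17 > 16, so we need r ≤ 10; but r = 11 > 10 — violated.
C8: s × q = 17 × 18 = 306, not 305 — violated.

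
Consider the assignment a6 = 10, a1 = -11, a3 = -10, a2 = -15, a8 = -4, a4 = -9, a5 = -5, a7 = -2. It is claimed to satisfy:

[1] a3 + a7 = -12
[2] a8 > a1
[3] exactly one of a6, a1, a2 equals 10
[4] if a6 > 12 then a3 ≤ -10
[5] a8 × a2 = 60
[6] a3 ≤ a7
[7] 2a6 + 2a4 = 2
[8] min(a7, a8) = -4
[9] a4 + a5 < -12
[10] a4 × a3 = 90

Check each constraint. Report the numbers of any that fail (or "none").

None — every constraint holds.

[1] a3 + a7 = -10 + (-2) = -12  true
[2] a8 = -4, a1 = -11; -4 > -11  true
[3] a6=10, a1=-11, a2=-15; 1 of them equals 10  true
[4] a6 = 10, not > 12; antecedent false, conditional vacuously true  true
[5] a8 × a2 = -4 × (-15) = 60  true
[6] a3 = -10, a7 = -2; -10 ≤ -2  true
[7] 2a6 + 2a4 = 2(10) + 2(-9) = 2  true
[8] min(-2, -4) = -4  true
[9] a4 + a5 = -9 + (-5) = -14; -14 < -12  true
[10] a4 × a3 = -9 × (-10) = 90  true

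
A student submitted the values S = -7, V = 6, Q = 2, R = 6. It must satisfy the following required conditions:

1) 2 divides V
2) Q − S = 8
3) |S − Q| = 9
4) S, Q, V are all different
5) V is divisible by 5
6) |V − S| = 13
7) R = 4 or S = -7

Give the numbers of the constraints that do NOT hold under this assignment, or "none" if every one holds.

Constraints 2 and 5 are violated.

1) 6 / 2 = 3, so 2 divides 6 — satisfied.
2) Q − S = 2 − (-7) = 9, not 8 — violated.
3) |-7 − 2| = 9 — satisfied.
4) values -7, 2, 6 are pairwise distinct — satisfied.
5) 6 = 5×1 + 1, so 5 does not divide 6 — violated.
6) |6 − (-7)| = 13 — satisfied.
7) R = 6 ≠ 4, but S = -7 = -7 (second disjunct) — satisfied.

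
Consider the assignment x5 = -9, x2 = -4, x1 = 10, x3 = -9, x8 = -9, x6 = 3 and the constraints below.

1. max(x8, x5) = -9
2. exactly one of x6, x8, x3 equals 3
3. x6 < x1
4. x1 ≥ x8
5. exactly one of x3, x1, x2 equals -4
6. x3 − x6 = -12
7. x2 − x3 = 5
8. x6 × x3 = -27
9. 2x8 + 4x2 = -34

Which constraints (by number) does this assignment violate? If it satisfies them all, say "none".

All constraints are satisfied.

1. max(-9, -9) = -9 — satisfied.
2. x6=3, x8=-9, x3=-9; 1 of them equals 3 — satisfied.
3. x6 = 3, x1 = 10; 3 < 10 — satisfied.
4. x1 = 10, x8 = -9; 10 ≥ -9 — satisfied.
5. x3=-9, x1=10, x2=-4; 1 of them equals -4 — satisfied.
6. x3 − x6 = -9 − 3 = -12 — satisfied.
7. x2 − x3 = -4 − (-9) = 5 — satisfied.
8. x6 × x3 = 3 × (-9) = -27 — satisfied.
9. 2x8 + 4x2 = 2(-9) + 4(-4) = -34 — satisfied.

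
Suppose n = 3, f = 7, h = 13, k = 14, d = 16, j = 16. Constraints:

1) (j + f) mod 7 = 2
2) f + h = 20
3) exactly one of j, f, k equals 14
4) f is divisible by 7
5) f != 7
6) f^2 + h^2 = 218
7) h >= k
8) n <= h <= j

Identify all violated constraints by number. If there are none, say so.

The assignment fails constraints 5 and 7.

1) j + f = 23; 23 mod 7 = 2  OK
2) f + h = 7 + 13 = 20  OK
3) j=16, f=7, k=14; 1 of them equals 14  OK
4) 7 / 7 = 1, so 7 divides 7  OK
5) f = 7, but 7 is required to differ  FAIL
6) f^2 + h^2 = 7^2 + 13^2 = 49 + 169 = 218  OK
7) h = 13, k = 14; 13 < 14 (want ≥)  FAIL
8) values 3 <= 13 <= 16  OK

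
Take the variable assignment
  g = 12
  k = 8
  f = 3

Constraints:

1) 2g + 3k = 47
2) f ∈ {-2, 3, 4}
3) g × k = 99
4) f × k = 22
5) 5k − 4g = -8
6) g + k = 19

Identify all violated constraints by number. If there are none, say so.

Constraints 1, 3, 4, 6 are violated.

1) 2g + 3k = 2(12) + 3(8) = 48, not 47 — does not hold.
2) f = 3 is in {-2, 3, 4} — holds.
3) g × k = 12 × 8 = 96, not 99 — does not hold.
4) f × k = 3 × 8 = 24, not 22 — does not hold.
5) 5k − 4g = 5(8) − 4(12) = -8 — holds.
6) g + k = 12 + 8 = 20, not 19 — does not hold.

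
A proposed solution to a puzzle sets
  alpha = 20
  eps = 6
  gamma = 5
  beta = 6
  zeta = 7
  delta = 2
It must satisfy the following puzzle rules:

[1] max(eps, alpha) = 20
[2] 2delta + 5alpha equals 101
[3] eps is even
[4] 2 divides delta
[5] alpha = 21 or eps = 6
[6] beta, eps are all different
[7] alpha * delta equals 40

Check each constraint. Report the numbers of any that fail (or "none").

[1] max(6, 20) = 20 — holds.
[2] 2delta + 5alpha = 2(2) + 5(20) = 104, not 101 — fails.
[3] eps = 6 is even — holds.
[4] 2 / 2 = 1, so 2 divides 2 — holds.
[5] alpha = 20 ≠ 21, but eps = 6 = 6 (second disjunct) — holds.
[6] beta = eps = 6, not all different — fails.
[7] alpha * delta = 20 * 2 = 40 — holds.

No — constraints 2 and 6 are not satisfied.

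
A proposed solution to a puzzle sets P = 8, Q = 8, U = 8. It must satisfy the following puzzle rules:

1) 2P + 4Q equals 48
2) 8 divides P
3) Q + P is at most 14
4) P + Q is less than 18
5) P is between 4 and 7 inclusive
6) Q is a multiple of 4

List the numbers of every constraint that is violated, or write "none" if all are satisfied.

1) 2P + 4Q = 2(8) + 4(8) = 48 — holds.
2) 8 / 8 = 1, so 8 divides 8 — holds.
3) Q + P = 8 + 8 = 16; 16 > 14, bound 14 not met — fails.
4) P + Q = 8 + 8 = 16; 16 < 18 — holds.
5) P = 8 is outside [4, 7] — fails.
6) 8 / 4 = 2, so 4 divides 8 — holds.

No — constraints 3 and 5 are not satisfied.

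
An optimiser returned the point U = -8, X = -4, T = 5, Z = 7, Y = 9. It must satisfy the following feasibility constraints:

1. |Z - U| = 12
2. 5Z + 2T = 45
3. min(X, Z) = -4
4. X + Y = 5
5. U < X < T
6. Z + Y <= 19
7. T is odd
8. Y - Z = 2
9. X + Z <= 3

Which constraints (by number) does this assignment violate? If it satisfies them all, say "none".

1. |7 - (-8)| = 15, not 12  no
2. 5Z + 2T = 5(7) + 2(5) = 45  yes
3. min(-4, 7) = -4  yes
4. X + Y = -4 + 9 = 5  yes
5. values -8 < -4 < 5  yes
6. Z + Y = 7 + 9 = 16; 16 ≤ 19  yes
7. T = 5 is odd  yes
8. Y - Z = 9 - 7 = 2  yes
9. X + Z = -4 + 7 = 3; 3 ≤ 3  yes

Constraint 1 is violated.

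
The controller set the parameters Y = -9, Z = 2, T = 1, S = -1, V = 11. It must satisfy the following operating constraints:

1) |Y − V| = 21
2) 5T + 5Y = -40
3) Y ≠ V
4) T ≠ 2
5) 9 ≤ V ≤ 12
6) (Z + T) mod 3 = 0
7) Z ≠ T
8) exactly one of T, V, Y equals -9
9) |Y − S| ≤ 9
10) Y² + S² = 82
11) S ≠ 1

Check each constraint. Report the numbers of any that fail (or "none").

1) |-9 − 11| = 20, not 21  ✗
2) 5T + 5Y = 5(1) + 5(-9) = -40  ✓
3) Y = -9, V = 11; distinct  ✓
4) T = 1, and 1 ≠ 2  ✓
5) V = 11 lies in [9, 12]  ✓
6) Z + T = 3; 3 mod 3 = 0  ✓
7) Z = 2, T = 1; distinct  ✓
8) T=1, V=11, Y=-9; 1 of them equals -9  ✓
9) |-9 − (-1)| = 8; 8 ≤ 9  ✓
10) Y² + S² = (-9)² + (-1)² = 81 + 1 = 82  ✓
11) S = -1, and -1 ≠ 1  ✓

Violated: 1.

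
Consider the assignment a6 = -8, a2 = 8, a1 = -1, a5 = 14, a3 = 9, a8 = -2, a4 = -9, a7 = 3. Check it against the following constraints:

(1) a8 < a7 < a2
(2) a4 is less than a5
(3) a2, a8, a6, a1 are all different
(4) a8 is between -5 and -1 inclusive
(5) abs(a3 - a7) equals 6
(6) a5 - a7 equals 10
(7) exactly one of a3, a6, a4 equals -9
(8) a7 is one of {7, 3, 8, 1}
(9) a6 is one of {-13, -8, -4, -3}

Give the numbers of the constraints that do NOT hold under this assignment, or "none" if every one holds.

(1) values -2 < 3 < 8  yes
(2) a4 = -9, a5 = 14; -9 < 14  yes
(3) values 8, -2, -8, -1 are pairwise distinct  yes
(4) a8 = -2 lies in [-5, -1]  yes
(5) abs(9 - 3) = 6  yes
(6) a5 - a7 = 14 - 3 = 11, not 10  no
(7) a3=9, a6=-8, a4=-9; 1 of them equals -9  yes
(8) a7 = 3 is in {7, 3, 8, 1}  yes
(9) a6 = -8 is in {-13, -8, -4, -3}  yes

Violated: 6.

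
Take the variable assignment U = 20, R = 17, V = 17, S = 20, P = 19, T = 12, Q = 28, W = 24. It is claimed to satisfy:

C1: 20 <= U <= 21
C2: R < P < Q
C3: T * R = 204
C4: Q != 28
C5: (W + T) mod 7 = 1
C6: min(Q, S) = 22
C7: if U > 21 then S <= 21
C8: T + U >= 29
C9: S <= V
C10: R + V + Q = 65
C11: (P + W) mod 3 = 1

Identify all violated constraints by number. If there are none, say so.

The assignment fails constraints 4, 6, 9, 10.

C1: U = 20 lies in [20, 21] — satisfied.
C2: values 17 < 19 < 28 — satisfied.
C3: T * R = 12 * 17 = 204 — satisfied.
C4: Q = 28, but 28 is required to differ — violated.
C5: W + T = 36; 36 mod 7 = 1 — satisfied.
C6: min(28, 20) = 20, not 22 — violated.
C7: U = 20, not > 21; antecedent false, conditional vacuously true — satisfied.
C8: T + U = 12 + 20 = 32; 32 ≥ 29 — satisfied.
C9: S = 20, V = 17; 20 > 17 (want ≤) — violated.
C10: R + V + Q = 17 + 17 + 28 = 62, not 65 — violated.
C11: P + W = 43; 43 mod 3 = 1 — satisfied.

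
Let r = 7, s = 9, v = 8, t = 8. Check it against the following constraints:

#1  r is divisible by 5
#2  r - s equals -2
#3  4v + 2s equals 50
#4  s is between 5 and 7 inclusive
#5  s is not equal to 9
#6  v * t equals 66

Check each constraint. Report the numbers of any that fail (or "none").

The assignment fails constraints 1, 4, 5, and 6.

#1 7 = 5*1 + 2, so 5 does not divide 7 — violated.
#2 r - s = 7 - 9 = -2 — OK.
#3 4v + 2s = 4(8) + 2(9) = 50 — OK.
#4 s = 9 is outside [5, 7] — violated.
#5 s = 9, but 9 is required to differ — violated.
#6 v * t = 8 * 8 = 64, not 66 — violated.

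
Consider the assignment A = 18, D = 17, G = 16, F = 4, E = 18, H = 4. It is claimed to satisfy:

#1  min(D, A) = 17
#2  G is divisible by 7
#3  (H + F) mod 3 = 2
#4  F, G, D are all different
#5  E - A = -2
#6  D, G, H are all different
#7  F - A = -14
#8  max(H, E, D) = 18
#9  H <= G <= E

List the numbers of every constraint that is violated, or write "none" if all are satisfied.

#1 min(17, 18) = 17  true
#2 16 = 7*2 + 2, so 7 does not divide 16  false
#3 H + F = 8; 8 mod 3 = 2  true
#4 values 4, 16, 17 are pairwise distinct  true
#5 E - A = 18 - 18 = 0, not -2  false
#6 values 17, 16, 4 are pairwise distinct  true
#7 F - A = 4 - 18 = -14  true
#8 max(4, 18, 17) = 18  true
#9 values 4 <= 16 <= 18  true

Violated: 2, 5.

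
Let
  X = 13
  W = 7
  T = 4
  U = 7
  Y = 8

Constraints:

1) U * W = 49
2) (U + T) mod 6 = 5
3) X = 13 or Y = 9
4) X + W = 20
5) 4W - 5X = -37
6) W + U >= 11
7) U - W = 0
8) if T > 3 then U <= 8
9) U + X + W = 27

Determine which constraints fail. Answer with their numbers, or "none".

1) U * W = 7 * 7 = 49  yes
2) U + T = 11; 11 mod 6 = 5  yes
3) X = 13 = 13 (first disjunct)  yes
4) X + W = 13 + 7 = 20  yes
5) 4W - 5X = 4(7) - 5(13) = -37  yes
6) W + U = 7 + 7 = 14; 14 ≥ 11  yes
7) U - W = 7 - 7 = 0  yes
8) T = 4 > 3, so we need U ≤ 8; U = 7 ≤ 8  yes
9) U + X + W = 7 + 13 + 7 = 27  yes

Yes — all constraints hold.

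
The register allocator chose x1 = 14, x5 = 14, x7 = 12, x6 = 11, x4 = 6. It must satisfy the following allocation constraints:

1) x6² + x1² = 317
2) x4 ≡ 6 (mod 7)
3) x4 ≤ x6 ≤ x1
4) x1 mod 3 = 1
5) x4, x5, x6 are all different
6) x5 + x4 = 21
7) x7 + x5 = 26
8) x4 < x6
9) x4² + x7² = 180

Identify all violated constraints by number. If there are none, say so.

The assignment fails constraints 4, 6.

1) x6² + x1² = 11² + 14² = 121 + 196 = 317 — OK.
2) 6 mod 7 = 6 — OK.
3) values 6 ≤ 11 ≤ 14 — OK.
4) 14 mod 3 = 2, not 1 — violated.
5) values 6, 14, 11 are pairwise distinct — OK.
6) x5 + x4 = 14 + 6 = 20, not 21 — violated.
7) x7 + x5 = 12 + 14 = 26 — OK.
8) x4 = 6, x6 = 11; 6 < 11 — OK.
9) x4² + x7² = 6² + 12² = 36 + 144 = 180 — OK.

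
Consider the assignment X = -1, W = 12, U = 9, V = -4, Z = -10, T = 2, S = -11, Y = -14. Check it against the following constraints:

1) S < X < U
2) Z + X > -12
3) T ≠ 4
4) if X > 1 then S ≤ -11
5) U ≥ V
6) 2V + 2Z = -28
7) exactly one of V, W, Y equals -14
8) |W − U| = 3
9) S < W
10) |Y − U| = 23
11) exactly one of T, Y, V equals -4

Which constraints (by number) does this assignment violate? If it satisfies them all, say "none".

1) values -11 < -1 < 9  ✔
2) Z + X = -10 + (-1) = -11; -11 > -12  ✔
3) T = 2, and 2 ≠ 4  ✔
4) X = -1, not > 1; antecedent false, conditional vacuously true  ✔
5) U = 9, V = -4; 9 ≥ -4  ✔
6) 2V + 2Z = 2(-4) + 2(-10) = -28  ✔
7) V=-4, W=12, Y=-14; 1 of them equals -14  ✔
8) |12 − 9| = 3  ✔
9) S = -11, W = 12; -11 < 12  ✔
10) |-14 − 9| = 23  ✔
11) T=2, Y=-14, V=-4; 1 of them equals -4  ✔

All constraints are satisfied.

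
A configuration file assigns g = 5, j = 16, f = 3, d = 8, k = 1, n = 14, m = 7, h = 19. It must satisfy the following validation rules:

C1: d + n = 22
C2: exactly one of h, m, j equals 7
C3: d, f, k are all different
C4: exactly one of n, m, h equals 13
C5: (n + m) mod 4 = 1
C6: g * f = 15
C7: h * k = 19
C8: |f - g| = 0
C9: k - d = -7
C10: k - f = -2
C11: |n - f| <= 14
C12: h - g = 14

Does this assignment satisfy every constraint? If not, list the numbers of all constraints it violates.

No — constraints 4 and 8 are not satisfied.

C1: d + n = 8 + 14 = 22  yes
C2: h=19, m=7, j=16; 1 of them equals 7  yes
C3: values 8, 3, 1 are pairwise distinct  yes
C4: n=14, m=7, h=19; 0 of them equal 13, not exactly one  no
C5: n + m = 21; 21 mod 4 = 1  yes
C6: g * f = 5 * 3 = 15  yes
C7: h * k = 19 * 1 = 19  yes
C8: |3 - 5| = 2, not 0  no
C9: k - d = 1 - 8 = -7  yes
C10: k - f = 1 - 3 = -2  yes
C11: |14 - 3| = 11; 11 ≤ 14  yes
C12: h - g = 19 - 5 = 14  yes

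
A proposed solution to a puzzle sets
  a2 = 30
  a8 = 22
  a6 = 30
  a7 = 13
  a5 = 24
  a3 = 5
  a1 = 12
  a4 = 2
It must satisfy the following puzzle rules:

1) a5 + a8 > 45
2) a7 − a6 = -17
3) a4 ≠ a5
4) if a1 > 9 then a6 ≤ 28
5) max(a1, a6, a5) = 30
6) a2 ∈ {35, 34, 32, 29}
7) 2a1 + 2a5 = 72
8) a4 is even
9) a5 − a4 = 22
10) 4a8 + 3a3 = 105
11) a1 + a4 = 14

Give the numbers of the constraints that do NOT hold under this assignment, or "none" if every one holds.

1) a5 + a8 = 24 + 22 = 46; 46 > 45  OK
2) a7 − a6 = 13 − 30 = -17  OK
3) a4 = 2, a5 = 24; distinct  OK
4) a1 = 12 > 9, so we need a6 ≤ 28; but a6 = 30 > 28  FAIL
5) max(12, 30, 24) = 30  OK
6) a2 = 30 is not in {35, 34, 32, 29}  FAIL
7) 2a1 + 2a5 = 2(12) + 2(24) = 72  OK
8) a4 = 2 is even  OK
9) a5 − a4 = 24 − 2 = 22  OK
10) 4a8 + 3a3 = 4(22) + 3(5) = 103, not 105  FAIL
11) a1 + a4 = 12 + 2 = 14  OK

No — constraints 4, 6, and 10 are not satisfied.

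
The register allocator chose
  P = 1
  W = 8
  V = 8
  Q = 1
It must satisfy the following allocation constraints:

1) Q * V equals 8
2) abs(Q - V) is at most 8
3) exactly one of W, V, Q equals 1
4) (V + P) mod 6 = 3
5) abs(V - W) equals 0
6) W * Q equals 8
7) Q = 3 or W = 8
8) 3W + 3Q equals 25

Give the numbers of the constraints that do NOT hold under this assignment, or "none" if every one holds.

Violated: 8.

1) Q * V = 1 * 8 = 8  holds
2) abs(1 - 8) = 7; 7 ≤ 8  holds
3) W=8, V=8, Q=1; 1 of them equals 1  holds
4) V + P = 9; 9 mod 6 = 3  holds
5) abs(8 - 8) = 0  holds
6) W * Q = 8 * 1 = 8  holds
7) Q = 1 ≠ 3, but W = 8 = 8 (second disjunct)  holds
8) 3W + 3Q = 3(8) + 3(1) = 27, not 25  fails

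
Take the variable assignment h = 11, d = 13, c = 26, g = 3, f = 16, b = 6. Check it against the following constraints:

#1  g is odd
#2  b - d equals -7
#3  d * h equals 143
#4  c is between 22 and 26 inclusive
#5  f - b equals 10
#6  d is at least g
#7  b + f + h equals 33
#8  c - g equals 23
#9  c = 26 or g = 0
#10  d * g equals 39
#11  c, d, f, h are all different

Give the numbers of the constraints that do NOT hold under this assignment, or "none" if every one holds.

No violations.

#1 g = 3 is odd  true
#2 b - d = 6 - 13 = -7  true
#3 d * h = 13 * 11 = 143  true
#4 c = 26 lies in [22, 26]  true
#5 f - b = 16 - 6 = 10  true
#6 d = 13, g = 3; 13 ≥ 3  true
#7 b + f + h = 6 + 16 + 11 = 33  true
#8 c - g = 26 - 3 = 23  true
#9 c = 26 = 26 (first disjunct)  true
#10 d * g = 13 * 3 = 39  true
#11 values 26, 13, 16, 11 are pairwise distinct  true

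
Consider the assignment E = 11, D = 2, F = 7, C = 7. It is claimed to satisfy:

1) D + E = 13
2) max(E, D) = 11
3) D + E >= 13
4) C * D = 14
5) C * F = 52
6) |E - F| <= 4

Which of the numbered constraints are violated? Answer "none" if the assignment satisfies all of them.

1) D + E = 2 + 11 = 13 — holds.
2) max(11, 2) = 11 — holds.
3) D + E = 2 + 11 = 13; 13 ≥ 13 — holds.
4) C * D = 7 * 2 = 14 — holds.
5) C * F = 7 * 7 = 49, not 52 — does not hold.
6) |11 - 7| = 4; 4 ≤ 4 — holds.

Constraint 5 does not hold.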